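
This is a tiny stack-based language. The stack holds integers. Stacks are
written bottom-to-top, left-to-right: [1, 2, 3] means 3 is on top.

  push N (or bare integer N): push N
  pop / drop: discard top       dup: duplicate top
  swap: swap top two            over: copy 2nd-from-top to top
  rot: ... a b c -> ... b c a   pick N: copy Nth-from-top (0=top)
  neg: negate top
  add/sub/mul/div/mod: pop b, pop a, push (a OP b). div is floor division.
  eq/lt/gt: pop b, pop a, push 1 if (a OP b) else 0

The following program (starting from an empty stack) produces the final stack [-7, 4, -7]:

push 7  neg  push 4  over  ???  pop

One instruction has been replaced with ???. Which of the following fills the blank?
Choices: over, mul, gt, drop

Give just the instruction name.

Answer: over

Derivation:
Stack before ???: [-7, 4, -7]
Stack after ???:  [-7, 4, -7, 4]
Checking each choice:
  over: MATCH
  mul: produces [-7]
  gt: produces [-7]
  drop: produces [-7]


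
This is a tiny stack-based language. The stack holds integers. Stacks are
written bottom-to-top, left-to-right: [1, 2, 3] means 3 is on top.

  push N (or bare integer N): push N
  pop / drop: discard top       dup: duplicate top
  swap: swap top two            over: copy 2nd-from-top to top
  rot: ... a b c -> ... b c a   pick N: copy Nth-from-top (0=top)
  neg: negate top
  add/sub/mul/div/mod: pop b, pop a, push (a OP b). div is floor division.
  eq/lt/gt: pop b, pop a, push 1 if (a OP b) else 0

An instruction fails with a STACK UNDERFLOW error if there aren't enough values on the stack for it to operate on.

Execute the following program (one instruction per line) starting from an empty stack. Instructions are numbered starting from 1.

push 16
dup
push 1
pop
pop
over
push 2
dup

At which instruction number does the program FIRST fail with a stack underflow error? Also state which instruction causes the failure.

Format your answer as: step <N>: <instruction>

Step 1 ('push 16'): stack = [16], depth = 1
Step 2 ('dup'): stack = [16, 16], depth = 2
Step 3 ('push 1'): stack = [16, 16, 1], depth = 3
Step 4 ('pop'): stack = [16, 16], depth = 2
Step 5 ('pop'): stack = [16], depth = 1
Step 6 ('over'): needs 2 value(s) but depth is 1 — STACK UNDERFLOW

Answer: step 6: over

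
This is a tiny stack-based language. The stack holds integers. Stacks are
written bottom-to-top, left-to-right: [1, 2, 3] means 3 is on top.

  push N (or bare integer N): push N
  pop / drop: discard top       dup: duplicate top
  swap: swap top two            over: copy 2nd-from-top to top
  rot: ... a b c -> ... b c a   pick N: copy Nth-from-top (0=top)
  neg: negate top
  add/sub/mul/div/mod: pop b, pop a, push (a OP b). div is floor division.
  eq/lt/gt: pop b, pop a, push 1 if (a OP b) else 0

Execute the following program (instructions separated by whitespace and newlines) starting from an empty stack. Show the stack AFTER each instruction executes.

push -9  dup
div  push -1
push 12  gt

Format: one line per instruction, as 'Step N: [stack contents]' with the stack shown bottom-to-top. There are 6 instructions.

Step 1: [-9]
Step 2: [-9, -9]
Step 3: [1]
Step 4: [1, -1]
Step 5: [1, -1, 12]
Step 6: [1, 0]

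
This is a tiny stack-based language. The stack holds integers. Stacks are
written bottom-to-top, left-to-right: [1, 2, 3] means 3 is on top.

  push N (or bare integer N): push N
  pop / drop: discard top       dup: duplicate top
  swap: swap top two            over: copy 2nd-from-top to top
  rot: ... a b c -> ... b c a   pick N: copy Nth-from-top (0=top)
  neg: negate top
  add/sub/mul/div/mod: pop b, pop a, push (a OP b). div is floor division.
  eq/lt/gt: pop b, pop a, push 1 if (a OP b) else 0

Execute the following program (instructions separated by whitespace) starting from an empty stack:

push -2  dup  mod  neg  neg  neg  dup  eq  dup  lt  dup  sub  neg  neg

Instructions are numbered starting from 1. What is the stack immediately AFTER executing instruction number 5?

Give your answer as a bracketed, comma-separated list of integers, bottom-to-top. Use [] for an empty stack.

Step 1 ('push -2'): [-2]
Step 2 ('dup'): [-2, -2]
Step 3 ('mod'): [0]
Step 4 ('neg'): [0]
Step 5 ('neg'): [0]

Answer: [0]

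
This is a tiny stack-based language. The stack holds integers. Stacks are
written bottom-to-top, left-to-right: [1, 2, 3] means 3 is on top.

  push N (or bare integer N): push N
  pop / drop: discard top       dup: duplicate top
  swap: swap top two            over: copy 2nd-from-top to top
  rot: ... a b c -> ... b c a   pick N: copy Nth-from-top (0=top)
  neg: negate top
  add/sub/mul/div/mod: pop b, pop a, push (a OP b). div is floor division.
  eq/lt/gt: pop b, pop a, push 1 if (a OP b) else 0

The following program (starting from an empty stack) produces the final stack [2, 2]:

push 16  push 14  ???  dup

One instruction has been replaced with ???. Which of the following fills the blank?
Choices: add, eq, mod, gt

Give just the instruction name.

Answer: mod

Derivation:
Stack before ???: [16, 14]
Stack after ???:  [2]
Checking each choice:
  add: produces [30, 30]
  eq: produces [0, 0]
  mod: MATCH
  gt: produces [1, 1]


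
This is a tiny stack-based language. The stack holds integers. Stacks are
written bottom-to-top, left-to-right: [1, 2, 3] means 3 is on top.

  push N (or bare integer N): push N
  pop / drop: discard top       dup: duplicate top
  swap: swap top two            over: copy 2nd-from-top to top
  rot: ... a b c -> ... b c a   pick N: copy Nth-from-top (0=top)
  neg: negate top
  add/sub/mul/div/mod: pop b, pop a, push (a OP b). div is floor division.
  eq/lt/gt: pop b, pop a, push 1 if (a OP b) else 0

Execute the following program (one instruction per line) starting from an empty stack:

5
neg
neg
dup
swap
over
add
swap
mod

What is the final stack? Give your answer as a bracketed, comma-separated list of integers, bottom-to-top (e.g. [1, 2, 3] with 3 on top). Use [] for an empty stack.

After 'push 5': [5]
After 'neg': [-5]
After 'neg': [5]
After 'dup': [5, 5]
After 'swap': [5, 5]
After 'over': [5, 5, 5]
After 'add': [5, 10]
After 'swap': [10, 5]
After 'mod': [0]

Answer: [0]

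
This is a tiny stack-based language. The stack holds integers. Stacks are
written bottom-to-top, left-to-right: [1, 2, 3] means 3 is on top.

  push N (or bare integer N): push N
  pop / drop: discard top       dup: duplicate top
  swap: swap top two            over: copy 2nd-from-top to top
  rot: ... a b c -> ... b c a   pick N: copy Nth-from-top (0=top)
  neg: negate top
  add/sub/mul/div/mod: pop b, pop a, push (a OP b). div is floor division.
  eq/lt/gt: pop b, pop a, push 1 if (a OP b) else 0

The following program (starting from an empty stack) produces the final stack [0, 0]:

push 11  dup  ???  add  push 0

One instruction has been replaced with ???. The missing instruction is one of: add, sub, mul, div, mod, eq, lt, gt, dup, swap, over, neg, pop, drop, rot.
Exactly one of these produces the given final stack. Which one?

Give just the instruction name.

Stack before ???: [11, 11]
Stack after ???:  [11, -11]
The instruction that transforms [11, 11] -> [11, -11] is: neg

Answer: neg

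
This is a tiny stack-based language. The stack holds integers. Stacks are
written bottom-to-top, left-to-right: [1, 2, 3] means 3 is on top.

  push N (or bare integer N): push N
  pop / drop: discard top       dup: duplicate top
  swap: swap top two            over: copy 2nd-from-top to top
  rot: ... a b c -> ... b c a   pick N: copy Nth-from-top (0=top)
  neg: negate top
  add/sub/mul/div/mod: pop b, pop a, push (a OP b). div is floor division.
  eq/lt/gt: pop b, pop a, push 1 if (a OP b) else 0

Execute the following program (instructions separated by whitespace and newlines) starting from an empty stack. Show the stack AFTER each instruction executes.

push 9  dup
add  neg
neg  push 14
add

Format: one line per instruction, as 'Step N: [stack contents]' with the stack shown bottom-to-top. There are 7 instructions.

Step 1: [9]
Step 2: [9, 9]
Step 3: [18]
Step 4: [-18]
Step 5: [18]
Step 6: [18, 14]
Step 7: [32]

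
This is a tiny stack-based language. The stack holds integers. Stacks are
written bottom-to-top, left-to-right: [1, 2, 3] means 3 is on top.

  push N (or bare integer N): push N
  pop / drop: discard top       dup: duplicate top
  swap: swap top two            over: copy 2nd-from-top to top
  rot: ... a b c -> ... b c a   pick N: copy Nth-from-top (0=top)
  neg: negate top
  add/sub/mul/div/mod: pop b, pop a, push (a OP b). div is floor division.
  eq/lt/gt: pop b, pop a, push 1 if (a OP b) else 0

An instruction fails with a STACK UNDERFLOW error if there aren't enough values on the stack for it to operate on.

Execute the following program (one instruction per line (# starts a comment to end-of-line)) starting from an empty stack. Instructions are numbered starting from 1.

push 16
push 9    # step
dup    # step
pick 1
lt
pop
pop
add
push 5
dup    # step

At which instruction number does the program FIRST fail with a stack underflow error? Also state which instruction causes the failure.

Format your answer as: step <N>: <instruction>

Step 1 ('push 16'): stack = [16], depth = 1
Step 2 ('push 9'): stack = [16, 9], depth = 2
Step 3 ('dup'): stack = [16, 9, 9], depth = 3
Step 4 ('pick 1'): stack = [16, 9, 9, 9], depth = 4
Step 5 ('lt'): stack = [16, 9, 0], depth = 3
Step 6 ('pop'): stack = [16, 9], depth = 2
Step 7 ('pop'): stack = [16], depth = 1
Step 8 ('add'): needs 2 value(s) but depth is 1 — STACK UNDERFLOW

Answer: step 8: add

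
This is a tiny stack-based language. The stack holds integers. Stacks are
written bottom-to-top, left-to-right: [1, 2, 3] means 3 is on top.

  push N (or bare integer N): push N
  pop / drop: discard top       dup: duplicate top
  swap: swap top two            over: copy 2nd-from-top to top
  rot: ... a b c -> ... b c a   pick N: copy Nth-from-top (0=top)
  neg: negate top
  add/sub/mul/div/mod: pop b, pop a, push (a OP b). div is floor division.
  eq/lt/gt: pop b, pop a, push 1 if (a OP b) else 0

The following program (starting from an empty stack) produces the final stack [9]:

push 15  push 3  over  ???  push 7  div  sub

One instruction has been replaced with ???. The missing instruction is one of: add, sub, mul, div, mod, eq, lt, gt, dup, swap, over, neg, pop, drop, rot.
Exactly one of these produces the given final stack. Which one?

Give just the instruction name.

Stack before ???: [15, 3, 15]
Stack after ???:  [15, 45]
The instruction that transforms [15, 3, 15] -> [15, 45] is: mul

Answer: mul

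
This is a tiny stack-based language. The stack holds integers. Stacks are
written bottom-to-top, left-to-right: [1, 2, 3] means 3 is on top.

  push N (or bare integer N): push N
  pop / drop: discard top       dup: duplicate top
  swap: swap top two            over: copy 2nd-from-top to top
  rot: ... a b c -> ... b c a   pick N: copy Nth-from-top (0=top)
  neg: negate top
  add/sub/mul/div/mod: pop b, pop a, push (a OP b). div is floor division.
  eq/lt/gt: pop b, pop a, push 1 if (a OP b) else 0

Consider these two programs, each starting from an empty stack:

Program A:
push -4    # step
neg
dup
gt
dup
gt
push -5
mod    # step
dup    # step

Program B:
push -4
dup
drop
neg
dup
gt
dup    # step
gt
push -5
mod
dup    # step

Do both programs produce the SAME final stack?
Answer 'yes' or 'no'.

Answer: yes

Derivation:
Program A trace:
  After 'push -4': [-4]
  After 'neg': [4]
  After 'dup': [4, 4]
  After 'gt': [0]
  After 'dup': [0, 0]
  After 'gt': [0]
  After 'push -5': [0, -5]
  After 'mod': [0]
  After 'dup': [0, 0]
Program A final stack: [0, 0]

Program B trace:
  After 'push -4': [-4]
  After 'dup': [-4, -4]
  After 'drop': [-4]
  After 'neg': [4]
  After 'dup': [4, 4]
  After 'gt': [0]
  After 'dup': [0, 0]
  After 'gt': [0]
  After 'push -5': [0, -5]
  After 'mod': [0]
  After 'dup': [0, 0]
Program B final stack: [0, 0]
Same: yes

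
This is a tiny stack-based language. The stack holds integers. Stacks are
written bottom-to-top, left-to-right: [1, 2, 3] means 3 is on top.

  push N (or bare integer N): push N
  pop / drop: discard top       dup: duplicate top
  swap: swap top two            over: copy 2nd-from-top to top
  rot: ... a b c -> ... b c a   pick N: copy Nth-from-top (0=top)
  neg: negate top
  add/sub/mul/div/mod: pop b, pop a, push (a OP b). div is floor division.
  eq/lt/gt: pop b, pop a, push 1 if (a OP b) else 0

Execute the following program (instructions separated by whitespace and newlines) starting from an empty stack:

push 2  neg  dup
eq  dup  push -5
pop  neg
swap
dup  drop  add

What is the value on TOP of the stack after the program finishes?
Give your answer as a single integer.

Answer: 0

Derivation:
After 'push 2': [2]
After 'neg': [-2]
After 'dup': [-2, -2]
After 'eq': [1]
After 'dup': [1, 1]
After 'push -5': [1, 1, -5]
After 'pop': [1, 1]
After 'neg': [1, -1]
After 'swap': [-1, 1]
After 'dup': [-1, 1, 1]
After 'drop': [-1, 1]
After 'add': [0]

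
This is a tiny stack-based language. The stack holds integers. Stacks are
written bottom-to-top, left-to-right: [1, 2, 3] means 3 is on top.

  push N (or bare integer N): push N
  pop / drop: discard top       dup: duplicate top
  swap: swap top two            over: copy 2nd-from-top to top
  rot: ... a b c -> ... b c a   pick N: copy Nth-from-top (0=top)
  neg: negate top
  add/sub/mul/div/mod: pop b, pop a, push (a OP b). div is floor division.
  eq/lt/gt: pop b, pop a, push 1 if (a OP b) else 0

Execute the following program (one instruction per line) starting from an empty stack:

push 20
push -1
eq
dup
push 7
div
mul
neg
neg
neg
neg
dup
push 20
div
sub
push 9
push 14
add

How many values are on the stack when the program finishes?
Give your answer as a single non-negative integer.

Answer: 2

Derivation:
After 'push 20': stack = [20] (depth 1)
After 'push -1': stack = [20, -1] (depth 2)
After 'eq': stack = [0] (depth 1)
After 'dup': stack = [0, 0] (depth 2)
After 'push 7': stack = [0, 0, 7] (depth 3)
After 'div': stack = [0, 0] (depth 2)
After 'mul': stack = [0] (depth 1)
After 'neg': stack = [0] (depth 1)
After 'neg': stack = [0] (depth 1)
After 'neg': stack = [0] (depth 1)
After 'neg': stack = [0] (depth 1)
After 'dup': stack = [0, 0] (depth 2)
After 'push 20': stack = [0, 0, 20] (depth 3)
After 'div': stack = [0, 0] (depth 2)
After 'sub': stack = [0] (depth 1)
After 'push 9': stack = [0, 9] (depth 2)
After 'push 14': stack = [0, 9, 14] (depth 3)
After 'add': stack = [0, 23] (depth 2)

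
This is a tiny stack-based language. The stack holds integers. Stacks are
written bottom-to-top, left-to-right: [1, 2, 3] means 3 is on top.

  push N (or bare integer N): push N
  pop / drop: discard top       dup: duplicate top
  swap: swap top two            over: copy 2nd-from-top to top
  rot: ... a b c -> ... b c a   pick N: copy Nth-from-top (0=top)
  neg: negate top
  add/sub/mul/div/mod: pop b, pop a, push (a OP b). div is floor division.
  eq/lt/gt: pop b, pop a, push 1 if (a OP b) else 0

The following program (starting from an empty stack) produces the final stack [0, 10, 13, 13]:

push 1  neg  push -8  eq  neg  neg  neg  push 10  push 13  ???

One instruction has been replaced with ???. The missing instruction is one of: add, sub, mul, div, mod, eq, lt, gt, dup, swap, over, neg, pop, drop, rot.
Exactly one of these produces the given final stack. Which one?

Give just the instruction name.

Stack before ???: [0, 10, 13]
Stack after ???:  [0, 10, 13, 13]
The instruction that transforms [0, 10, 13] -> [0, 10, 13, 13] is: dup

Answer: dup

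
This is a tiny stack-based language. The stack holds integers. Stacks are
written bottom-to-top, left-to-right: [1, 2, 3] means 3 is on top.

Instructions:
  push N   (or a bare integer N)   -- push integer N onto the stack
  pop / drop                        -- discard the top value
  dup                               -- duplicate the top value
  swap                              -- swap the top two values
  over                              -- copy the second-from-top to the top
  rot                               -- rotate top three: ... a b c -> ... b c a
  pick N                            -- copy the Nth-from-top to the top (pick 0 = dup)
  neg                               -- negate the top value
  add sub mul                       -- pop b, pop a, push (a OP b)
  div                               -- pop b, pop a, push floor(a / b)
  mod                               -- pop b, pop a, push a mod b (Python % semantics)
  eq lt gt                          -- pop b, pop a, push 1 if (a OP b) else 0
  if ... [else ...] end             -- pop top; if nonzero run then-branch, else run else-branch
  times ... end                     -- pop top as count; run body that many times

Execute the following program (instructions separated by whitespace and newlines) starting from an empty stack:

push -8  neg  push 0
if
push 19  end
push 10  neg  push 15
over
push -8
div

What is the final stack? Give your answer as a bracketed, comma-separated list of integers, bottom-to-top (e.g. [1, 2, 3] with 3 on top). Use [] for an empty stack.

Answer: [8, -10, 15, 1]

Derivation:
After 'push -8': [-8]
After 'neg': [8]
After 'push 0': [8, 0]
After 'if': [8]
After 'push 10': [8, 10]
After 'neg': [8, -10]
After 'push 15': [8, -10, 15]
After 'over': [8, -10, 15, -10]
After 'push -8': [8, -10, 15, -10, -8]
After 'div': [8, -10, 15, 1]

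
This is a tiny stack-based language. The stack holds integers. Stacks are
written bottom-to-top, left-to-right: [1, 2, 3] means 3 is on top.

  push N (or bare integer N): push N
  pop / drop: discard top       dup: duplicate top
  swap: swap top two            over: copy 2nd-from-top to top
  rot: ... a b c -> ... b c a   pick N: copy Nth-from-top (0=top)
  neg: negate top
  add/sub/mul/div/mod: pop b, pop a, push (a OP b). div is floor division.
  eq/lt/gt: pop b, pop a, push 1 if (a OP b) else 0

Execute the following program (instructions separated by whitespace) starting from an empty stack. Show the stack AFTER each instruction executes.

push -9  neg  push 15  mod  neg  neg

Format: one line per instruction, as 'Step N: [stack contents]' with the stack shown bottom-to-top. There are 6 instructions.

Step 1: [-9]
Step 2: [9]
Step 3: [9, 15]
Step 4: [9]
Step 5: [-9]
Step 6: [9]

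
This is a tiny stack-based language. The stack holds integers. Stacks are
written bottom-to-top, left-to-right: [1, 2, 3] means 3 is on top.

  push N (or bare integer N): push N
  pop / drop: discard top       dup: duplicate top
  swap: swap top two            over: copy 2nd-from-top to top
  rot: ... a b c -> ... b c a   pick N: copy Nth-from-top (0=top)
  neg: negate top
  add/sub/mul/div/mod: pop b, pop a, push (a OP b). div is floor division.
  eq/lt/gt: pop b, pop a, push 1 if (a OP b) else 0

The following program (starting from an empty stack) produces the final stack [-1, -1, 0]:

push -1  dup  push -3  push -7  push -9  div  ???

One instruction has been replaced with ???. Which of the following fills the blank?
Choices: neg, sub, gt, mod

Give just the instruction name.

Answer: gt

Derivation:
Stack before ???: [-1, -1, -3, 0]
Stack after ???:  [-1, -1, 0]
Checking each choice:
  neg: produces [-1, -1, -3, 0]
  sub: produces [-1, -1, -3]
  gt: MATCH
  mod: modulo by zero


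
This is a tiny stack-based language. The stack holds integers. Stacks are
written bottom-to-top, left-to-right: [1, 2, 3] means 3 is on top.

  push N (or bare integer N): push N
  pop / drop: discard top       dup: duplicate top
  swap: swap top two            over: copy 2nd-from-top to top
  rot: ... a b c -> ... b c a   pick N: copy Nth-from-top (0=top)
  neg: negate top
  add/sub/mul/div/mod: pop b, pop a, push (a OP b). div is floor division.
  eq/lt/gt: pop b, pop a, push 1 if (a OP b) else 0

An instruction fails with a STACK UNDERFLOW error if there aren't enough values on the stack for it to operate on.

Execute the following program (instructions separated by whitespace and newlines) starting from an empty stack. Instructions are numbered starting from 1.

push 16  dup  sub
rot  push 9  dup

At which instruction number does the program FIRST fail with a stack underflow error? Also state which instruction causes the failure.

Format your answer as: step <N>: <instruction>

Step 1 ('push 16'): stack = [16], depth = 1
Step 2 ('dup'): stack = [16, 16], depth = 2
Step 3 ('sub'): stack = [0], depth = 1
Step 4 ('rot'): needs 3 value(s) but depth is 1 — STACK UNDERFLOW

Answer: step 4: rot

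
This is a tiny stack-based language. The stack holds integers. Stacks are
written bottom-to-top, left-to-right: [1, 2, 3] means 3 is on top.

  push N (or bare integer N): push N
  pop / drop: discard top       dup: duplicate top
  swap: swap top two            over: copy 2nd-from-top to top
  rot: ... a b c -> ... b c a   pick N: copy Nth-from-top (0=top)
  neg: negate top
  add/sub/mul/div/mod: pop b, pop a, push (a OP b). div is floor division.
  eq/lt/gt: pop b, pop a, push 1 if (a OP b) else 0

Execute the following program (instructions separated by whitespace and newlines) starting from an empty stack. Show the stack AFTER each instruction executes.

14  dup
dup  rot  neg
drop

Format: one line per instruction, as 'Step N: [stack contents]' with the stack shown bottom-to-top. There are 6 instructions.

Step 1: [14]
Step 2: [14, 14]
Step 3: [14, 14, 14]
Step 4: [14, 14, 14]
Step 5: [14, 14, -14]
Step 6: [14, 14]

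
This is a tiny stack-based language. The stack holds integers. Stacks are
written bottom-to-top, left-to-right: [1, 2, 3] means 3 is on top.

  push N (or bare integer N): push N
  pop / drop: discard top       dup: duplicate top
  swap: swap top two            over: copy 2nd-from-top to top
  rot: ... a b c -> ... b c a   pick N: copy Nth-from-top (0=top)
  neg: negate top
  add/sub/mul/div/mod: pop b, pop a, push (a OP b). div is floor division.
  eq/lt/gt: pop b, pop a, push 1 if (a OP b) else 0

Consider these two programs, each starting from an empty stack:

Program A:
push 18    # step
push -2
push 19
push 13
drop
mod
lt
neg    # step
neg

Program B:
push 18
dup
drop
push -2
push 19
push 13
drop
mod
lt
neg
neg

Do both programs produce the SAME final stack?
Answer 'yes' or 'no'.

Answer: yes

Derivation:
Program A trace:
  After 'push 18': [18]
  After 'push -2': [18, -2]
  After 'push 19': [18, -2, 19]
  After 'push 13': [18, -2, 19, 13]
  After 'drop': [18, -2, 19]
  After 'mod': [18, 17]
  After 'lt': [0]
  After 'neg': [0]
  After 'neg': [0]
Program A final stack: [0]

Program B trace:
  After 'push 18': [18]
  After 'dup': [18, 18]
  After 'drop': [18]
  After 'push -2': [18, -2]
  After 'push 19': [18, -2, 19]
  After 'push 13': [18, -2, 19, 13]
  After 'drop': [18, -2, 19]
  After 'mod': [18, 17]
  After 'lt': [0]
  After 'neg': [0]
  After 'neg': [0]
Program B final stack: [0]
Same: yes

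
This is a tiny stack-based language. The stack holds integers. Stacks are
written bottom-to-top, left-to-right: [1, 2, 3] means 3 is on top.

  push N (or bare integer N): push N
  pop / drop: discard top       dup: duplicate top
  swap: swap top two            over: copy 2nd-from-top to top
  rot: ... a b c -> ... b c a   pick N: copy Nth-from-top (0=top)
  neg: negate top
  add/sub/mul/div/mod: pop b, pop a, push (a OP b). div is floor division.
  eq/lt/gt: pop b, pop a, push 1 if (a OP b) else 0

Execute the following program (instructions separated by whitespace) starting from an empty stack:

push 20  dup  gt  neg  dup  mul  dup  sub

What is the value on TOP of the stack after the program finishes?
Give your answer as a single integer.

After 'push 20': [20]
After 'dup': [20, 20]
After 'gt': [0]
After 'neg': [0]
After 'dup': [0, 0]
After 'mul': [0]
After 'dup': [0, 0]
After 'sub': [0]

Answer: 0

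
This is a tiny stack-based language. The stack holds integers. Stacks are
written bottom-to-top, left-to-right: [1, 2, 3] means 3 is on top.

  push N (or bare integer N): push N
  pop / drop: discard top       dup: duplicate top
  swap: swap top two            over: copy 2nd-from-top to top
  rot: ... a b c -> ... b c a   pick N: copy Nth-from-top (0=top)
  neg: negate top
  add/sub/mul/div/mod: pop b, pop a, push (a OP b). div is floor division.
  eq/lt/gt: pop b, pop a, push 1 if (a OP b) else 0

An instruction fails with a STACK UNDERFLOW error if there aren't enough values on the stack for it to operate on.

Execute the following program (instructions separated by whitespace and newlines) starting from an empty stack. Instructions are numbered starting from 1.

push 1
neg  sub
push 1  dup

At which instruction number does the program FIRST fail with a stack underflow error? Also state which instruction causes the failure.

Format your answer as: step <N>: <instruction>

Step 1 ('push 1'): stack = [1], depth = 1
Step 2 ('neg'): stack = [-1], depth = 1
Step 3 ('sub'): needs 2 value(s) but depth is 1 — STACK UNDERFLOW

Answer: step 3: sub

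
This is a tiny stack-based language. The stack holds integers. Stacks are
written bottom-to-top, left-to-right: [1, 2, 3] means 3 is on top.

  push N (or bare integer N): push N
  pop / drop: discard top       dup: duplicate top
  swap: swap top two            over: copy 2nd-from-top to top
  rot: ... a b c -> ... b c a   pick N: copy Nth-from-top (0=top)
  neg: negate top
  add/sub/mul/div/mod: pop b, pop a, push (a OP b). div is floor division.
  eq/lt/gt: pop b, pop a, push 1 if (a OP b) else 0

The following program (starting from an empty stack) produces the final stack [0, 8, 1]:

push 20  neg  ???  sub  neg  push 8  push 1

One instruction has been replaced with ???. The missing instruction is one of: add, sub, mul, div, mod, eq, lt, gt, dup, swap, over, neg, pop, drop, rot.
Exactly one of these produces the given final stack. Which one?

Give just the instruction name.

Answer: dup

Derivation:
Stack before ???: [-20]
Stack after ???:  [-20, -20]
The instruction that transforms [-20] -> [-20, -20] is: dup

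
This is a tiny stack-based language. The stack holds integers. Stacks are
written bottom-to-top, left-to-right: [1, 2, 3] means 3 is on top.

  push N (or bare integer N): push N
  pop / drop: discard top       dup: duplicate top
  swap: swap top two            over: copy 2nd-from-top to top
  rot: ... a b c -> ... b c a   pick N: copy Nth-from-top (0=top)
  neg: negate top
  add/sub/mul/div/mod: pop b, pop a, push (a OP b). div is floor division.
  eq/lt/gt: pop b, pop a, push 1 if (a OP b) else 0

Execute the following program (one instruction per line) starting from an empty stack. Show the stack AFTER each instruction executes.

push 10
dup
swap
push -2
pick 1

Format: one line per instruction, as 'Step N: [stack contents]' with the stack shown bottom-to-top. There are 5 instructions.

Step 1: [10]
Step 2: [10, 10]
Step 3: [10, 10]
Step 4: [10, 10, -2]
Step 5: [10, 10, -2, 10]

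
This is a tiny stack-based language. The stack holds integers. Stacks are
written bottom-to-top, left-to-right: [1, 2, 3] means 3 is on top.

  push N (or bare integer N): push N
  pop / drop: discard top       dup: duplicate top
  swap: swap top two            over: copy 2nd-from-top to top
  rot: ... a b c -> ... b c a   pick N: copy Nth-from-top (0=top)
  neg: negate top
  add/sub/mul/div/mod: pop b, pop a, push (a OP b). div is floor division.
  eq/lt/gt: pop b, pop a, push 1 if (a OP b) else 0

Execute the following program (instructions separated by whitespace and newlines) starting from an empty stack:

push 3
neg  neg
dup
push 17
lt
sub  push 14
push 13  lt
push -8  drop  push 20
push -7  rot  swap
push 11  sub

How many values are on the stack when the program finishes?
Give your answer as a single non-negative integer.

After 'push 3': stack = [3] (depth 1)
After 'neg': stack = [-3] (depth 1)
After 'neg': stack = [3] (depth 1)
After 'dup': stack = [3, 3] (depth 2)
After 'push 17': stack = [3, 3, 17] (depth 3)
After 'lt': stack = [3, 1] (depth 2)
After 'sub': stack = [2] (depth 1)
After 'push 14': stack = [2, 14] (depth 2)
After 'push 13': stack = [2, 14, 13] (depth 3)
After 'lt': stack = [2, 0] (depth 2)
After 'push -8': stack = [2, 0, -8] (depth 3)
After 'drop': stack = [2, 0] (depth 2)
After 'push 20': stack = [2, 0, 20] (depth 3)
After 'push -7': stack = [2, 0, 20, -7] (depth 4)
After 'rot': stack = [2, 20, -7, 0] (depth 4)
After 'swap': stack = [2, 20, 0, -7] (depth 4)
After 'push 11': stack = [2, 20, 0, -7, 11] (depth 5)
After 'sub': stack = [2, 20, 0, -18] (depth 4)

Answer: 4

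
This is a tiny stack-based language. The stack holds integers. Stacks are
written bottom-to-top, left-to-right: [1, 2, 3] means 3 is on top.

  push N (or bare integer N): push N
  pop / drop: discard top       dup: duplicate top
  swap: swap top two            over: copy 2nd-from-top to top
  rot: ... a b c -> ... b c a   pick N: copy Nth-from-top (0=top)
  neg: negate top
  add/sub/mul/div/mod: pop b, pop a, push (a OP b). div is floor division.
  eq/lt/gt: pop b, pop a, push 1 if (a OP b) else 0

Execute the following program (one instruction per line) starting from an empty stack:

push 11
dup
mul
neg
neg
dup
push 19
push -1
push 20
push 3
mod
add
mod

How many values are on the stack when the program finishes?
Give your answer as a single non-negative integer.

Answer: 3

Derivation:
After 'push 11': stack = [11] (depth 1)
After 'dup': stack = [11, 11] (depth 2)
After 'mul': stack = [121] (depth 1)
After 'neg': stack = [-121] (depth 1)
After 'neg': stack = [121] (depth 1)
After 'dup': stack = [121, 121] (depth 2)
After 'push 19': stack = [121, 121, 19] (depth 3)
After 'push -1': stack = [121, 121, 19, -1] (depth 4)
After 'push 20': stack = [121, 121, 19, -1, 20] (depth 5)
After 'push 3': stack = [121, 121, 19, -1, 20, 3] (depth 6)
After 'mod': stack = [121, 121, 19, -1, 2] (depth 5)
After 'add': stack = [121, 121, 19, 1] (depth 4)
After 'mod': stack = [121, 121, 0] (depth 3)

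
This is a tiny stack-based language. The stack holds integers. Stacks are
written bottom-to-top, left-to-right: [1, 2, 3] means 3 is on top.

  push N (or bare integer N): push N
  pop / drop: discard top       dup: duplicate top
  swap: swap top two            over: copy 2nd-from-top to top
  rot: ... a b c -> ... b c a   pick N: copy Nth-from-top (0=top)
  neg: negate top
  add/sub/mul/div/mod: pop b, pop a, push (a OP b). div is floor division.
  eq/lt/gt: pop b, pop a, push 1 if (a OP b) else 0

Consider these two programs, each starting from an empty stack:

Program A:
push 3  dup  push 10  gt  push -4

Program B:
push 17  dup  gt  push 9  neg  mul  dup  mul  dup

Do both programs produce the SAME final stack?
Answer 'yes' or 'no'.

Program A trace:
  After 'push 3': [3]
  After 'dup': [3, 3]
  After 'push 10': [3, 3, 10]
  After 'gt': [3, 0]
  After 'push -4': [3, 0, -4]
Program A final stack: [3, 0, -4]

Program B trace:
  After 'push 17': [17]
  After 'dup': [17, 17]
  After 'gt': [0]
  After 'push 9': [0, 9]
  After 'neg': [0, -9]
  After 'mul': [0]
  After 'dup': [0, 0]
  After 'mul': [0]
  After 'dup': [0, 0]
Program B final stack: [0, 0]
Same: no

Answer: no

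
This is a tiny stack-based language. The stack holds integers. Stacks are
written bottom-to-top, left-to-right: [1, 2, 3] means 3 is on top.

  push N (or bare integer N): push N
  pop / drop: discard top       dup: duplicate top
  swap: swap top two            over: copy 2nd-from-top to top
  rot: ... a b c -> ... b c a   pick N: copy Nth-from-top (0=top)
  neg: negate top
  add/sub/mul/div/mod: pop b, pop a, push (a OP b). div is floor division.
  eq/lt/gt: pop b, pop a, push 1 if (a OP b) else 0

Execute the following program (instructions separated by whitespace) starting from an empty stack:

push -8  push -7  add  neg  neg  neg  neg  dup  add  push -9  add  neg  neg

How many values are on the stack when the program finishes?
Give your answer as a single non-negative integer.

After 'push -8': stack = [-8] (depth 1)
After 'push -7': stack = [-8, -7] (depth 2)
After 'add': stack = [-15] (depth 1)
After 'neg': stack = [15] (depth 1)
After 'neg': stack = [-15] (depth 1)
After 'neg': stack = [15] (depth 1)
After 'neg': stack = [-15] (depth 1)
After 'dup': stack = [-15, -15] (depth 2)
After 'add': stack = [-30] (depth 1)
After 'push -9': stack = [-30, -9] (depth 2)
After 'add': stack = [-39] (depth 1)
After 'neg': stack = [39] (depth 1)
After 'neg': stack = [-39] (depth 1)

Answer: 1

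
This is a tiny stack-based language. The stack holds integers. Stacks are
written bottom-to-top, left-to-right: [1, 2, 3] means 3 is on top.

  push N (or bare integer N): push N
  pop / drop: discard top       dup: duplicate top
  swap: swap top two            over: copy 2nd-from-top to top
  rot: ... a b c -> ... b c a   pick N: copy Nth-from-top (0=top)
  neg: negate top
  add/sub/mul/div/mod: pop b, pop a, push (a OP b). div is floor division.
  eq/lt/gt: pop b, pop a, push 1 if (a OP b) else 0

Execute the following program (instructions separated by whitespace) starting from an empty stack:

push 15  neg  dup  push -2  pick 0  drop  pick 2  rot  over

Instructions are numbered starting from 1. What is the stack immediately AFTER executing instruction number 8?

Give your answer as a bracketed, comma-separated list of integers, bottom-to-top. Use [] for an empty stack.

Answer: [-15, -2, -15, -15]

Derivation:
Step 1 ('push 15'): [15]
Step 2 ('neg'): [-15]
Step 3 ('dup'): [-15, -15]
Step 4 ('push -2'): [-15, -15, -2]
Step 5 ('pick 0'): [-15, -15, -2, -2]
Step 6 ('drop'): [-15, -15, -2]
Step 7 ('pick 2'): [-15, -15, -2, -15]
Step 8 ('rot'): [-15, -2, -15, -15]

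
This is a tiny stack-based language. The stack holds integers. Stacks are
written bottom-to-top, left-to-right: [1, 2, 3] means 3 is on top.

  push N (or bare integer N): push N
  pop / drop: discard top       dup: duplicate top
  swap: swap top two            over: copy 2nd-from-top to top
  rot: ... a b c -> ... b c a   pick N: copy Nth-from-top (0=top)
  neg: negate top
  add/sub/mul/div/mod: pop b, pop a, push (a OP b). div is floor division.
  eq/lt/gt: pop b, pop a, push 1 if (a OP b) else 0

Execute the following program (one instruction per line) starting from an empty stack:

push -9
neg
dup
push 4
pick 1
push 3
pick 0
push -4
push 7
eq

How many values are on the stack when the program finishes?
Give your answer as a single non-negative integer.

Answer: 7

Derivation:
After 'push -9': stack = [-9] (depth 1)
After 'neg': stack = [9] (depth 1)
After 'dup': stack = [9, 9] (depth 2)
After 'push 4': stack = [9, 9, 4] (depth 3)
After 'pick 1': stack = [9, 9, 4, 9] (depth 4)
After 'push 3': stack = [9, 9, 4, 9, 3] (depth 5)
After 'pick 0': stack = [9, 9, 4, 9, 3, 3] (depth 6)
After 'push -4': stack = [9, 9, 4, 9, 3, 3, -4] (depth 7)
After 'push 7': stack = [9, 9, 4, 9, 3, 3, -4, 7] (depth 8)
After 'eq': stack = [9, 9, 4, 9, 3, 3, 0] (depth 7)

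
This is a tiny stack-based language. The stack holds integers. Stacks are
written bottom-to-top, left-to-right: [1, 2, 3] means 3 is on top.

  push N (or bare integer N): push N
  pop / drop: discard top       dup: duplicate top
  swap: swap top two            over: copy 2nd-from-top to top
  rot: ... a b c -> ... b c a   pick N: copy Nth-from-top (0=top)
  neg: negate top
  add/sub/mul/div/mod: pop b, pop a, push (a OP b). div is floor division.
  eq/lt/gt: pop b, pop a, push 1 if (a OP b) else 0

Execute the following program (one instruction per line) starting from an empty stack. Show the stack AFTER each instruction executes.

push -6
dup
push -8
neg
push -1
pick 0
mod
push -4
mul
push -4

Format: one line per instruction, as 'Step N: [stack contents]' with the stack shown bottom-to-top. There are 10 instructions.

Step 1: [-6]
Step 2: [-6, -6]
Step 3: [-6, -6, -8]
Step 4: [-6, -6, 8]
Step 5: [-6, -6, 8, -1]
Step 6: [-6, -6, 8, -1, -1]
Step 7: [-6, -6, 8, 0]
Step 8: [-6, -6, 8, 0, -4]
Step 9: [-6, -6, 8, 0]
Step 10: [-6, -6, 8, 0, -4]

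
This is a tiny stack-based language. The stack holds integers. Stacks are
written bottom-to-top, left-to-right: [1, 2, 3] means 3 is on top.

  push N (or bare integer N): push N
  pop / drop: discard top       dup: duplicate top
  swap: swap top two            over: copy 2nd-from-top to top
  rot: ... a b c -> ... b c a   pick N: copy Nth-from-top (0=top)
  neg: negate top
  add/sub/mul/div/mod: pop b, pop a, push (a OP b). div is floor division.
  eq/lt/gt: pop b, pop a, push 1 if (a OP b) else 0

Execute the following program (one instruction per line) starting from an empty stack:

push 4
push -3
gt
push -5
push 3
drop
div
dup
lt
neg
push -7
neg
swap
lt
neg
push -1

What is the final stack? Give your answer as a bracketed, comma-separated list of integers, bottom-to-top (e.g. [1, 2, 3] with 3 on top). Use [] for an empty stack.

After 'push 4': [4]
After 'push -3': [4, -3]
After 'gt': [1]
After 'push -5': [1, -5]
After 'push 3': [1, -5, 3]
After 'drop': [1, -5]
After 'div': [-1]
After 'dup': [-1, -1]
After 'lt': [0]
After 'neg': [0]
After 'push -7': [0, -7]
After 'neg': [0, 7]
After 'swap': [7, 0]
After 'lt': [0]
After 'neg': [0]
After 'push -1': [0, -1]

Answer: [0, -1]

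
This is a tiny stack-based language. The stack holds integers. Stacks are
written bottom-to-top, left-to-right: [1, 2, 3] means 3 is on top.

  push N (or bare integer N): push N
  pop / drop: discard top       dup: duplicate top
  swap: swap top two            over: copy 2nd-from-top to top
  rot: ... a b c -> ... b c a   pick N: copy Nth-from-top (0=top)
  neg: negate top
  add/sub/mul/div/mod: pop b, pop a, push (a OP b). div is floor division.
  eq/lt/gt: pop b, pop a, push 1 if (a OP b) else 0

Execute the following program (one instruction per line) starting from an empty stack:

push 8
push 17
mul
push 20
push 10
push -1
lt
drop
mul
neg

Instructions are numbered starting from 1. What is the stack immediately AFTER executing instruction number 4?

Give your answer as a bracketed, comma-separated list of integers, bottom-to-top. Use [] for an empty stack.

Step 1 ('push 8'): [8]
Step 2 ('push 17'): [8, 17]
Step 3 ('mul'): [136]
Step 4 ('push 20'): [136, 20]

Answer: [136, 20]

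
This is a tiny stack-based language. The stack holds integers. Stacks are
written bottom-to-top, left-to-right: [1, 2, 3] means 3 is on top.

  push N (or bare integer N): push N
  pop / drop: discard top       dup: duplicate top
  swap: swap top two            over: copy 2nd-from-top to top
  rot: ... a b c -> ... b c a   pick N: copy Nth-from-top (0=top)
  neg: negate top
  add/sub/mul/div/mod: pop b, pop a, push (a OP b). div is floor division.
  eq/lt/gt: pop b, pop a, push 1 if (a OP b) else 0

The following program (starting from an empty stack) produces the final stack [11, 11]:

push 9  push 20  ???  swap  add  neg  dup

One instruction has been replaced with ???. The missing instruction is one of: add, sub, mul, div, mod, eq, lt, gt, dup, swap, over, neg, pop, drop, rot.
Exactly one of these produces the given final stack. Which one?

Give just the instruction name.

Stack before ???: [9, 20]
Stack after ???:  [9, -20]
The instruction that transforms [9, 20] -> [9, -20] is: neg

Answer: neg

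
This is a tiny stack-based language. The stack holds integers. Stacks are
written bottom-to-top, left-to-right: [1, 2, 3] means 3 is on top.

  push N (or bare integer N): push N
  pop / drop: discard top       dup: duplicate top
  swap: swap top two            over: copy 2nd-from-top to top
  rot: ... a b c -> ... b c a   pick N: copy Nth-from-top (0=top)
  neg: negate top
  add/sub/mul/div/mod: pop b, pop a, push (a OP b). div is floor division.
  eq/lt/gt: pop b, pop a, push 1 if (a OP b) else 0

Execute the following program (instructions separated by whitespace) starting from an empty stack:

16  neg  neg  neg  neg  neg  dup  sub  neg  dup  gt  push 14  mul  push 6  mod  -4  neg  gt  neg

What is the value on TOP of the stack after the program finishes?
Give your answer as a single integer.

After 'push 16': [16]
After 'neg': [-16]
After 'neg': [16]
After 'neg': [-16]
After 'neg': [16]
After 'neg': [-16]
After 'dup': [-16, -16]
After 'sub': [0]
After 'neg': [0]
After 'dup': [0, 0]
After 'gt': [0]
After 'push 14': [0, 14]
After 'mul': [0]
After 'push 6': [0, 6]
After 'mod': [0]
After 'push -4': [0, -4]
After 'neg': [0, 4]
After 'gt': [0]
After 'neg': [0]

Answer: 0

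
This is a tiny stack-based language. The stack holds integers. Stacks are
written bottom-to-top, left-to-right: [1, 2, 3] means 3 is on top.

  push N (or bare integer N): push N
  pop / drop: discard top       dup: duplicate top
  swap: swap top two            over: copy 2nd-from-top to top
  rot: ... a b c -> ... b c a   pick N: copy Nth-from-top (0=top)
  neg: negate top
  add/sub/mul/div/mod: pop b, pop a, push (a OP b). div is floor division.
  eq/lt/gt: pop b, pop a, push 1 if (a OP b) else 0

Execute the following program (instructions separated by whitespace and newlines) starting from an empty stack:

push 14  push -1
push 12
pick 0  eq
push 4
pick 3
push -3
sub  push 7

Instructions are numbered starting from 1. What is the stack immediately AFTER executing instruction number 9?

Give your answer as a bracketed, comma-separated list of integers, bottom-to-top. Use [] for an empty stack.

Answer: [14, -1, 1, 4, 17]

Derivation:
Step 1 ('push 14'): [14]
Step 2 ('push -1'): [14, -1]
Step 3 ('push 12'): [14, -1, 12]
Step 4 ('pick 0'): [14, -1, 12, 12]
Step 5 ('eq'): [14, -1, 1]
Step 6 ('push 4'): [14, -1, 1, 4]
Step 7 ('pick 3'): [14, -1, 1, 4, 14]
Step 8 ('push -3'): [14, -1, 1, 4, 14, -3]
Step 9 ('sub'): [14, -1, 1, 4, 17]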